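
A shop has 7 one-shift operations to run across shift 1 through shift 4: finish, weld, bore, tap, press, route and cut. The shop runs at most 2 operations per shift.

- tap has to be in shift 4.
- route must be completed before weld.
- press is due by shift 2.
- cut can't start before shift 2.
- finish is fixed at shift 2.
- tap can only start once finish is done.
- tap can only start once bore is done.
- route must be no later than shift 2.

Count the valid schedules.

19

Splitting on weld: it can be shift 2 (2), shift 3 (10), shift 4 (7). Listing each branch's schedules as (finish, bore, tap, press, route, cut) by shift number:
weld=shift 2: (2,3,4,1,1,3) (2,3,4,1,1,4) — 2.
weld=shift 3: (2,1,4,1,2,3) (2,1,4,1,2,4) (2,1,4,2,1,3) (2,1,4,2,1,4) (2,2,4,1,1,3) (2,2,4,1,1,4) (2,3,4,1,1,2) (2,3,4,1,1,4) (2,3,4,1,2,4) (2,3,4,2,1,4) — 10.
weld=shift 4: (2,1,4,1,2,3) (2,1,4,2,1,3) (2,2,4,1,1,3) (2,3,4,1,1,2) (2,3,4,1,1,3) (2,3,4,1,2,3) (2,3,4,2,1,3) — 7.
Summing: 2 + 10 + 7 = 19.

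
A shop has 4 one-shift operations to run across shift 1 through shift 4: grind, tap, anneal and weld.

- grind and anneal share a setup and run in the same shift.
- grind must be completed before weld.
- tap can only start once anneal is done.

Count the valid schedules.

14

Splitting on grind: it can be shift 1 (9), shift 2 (4), shift 3 (1). Listing each branch's schedules as (tap, anneal, weld) by shift number:
grind=shift 1: (2,1,2) (2,1,3) (2,1,4) (3,1,2) (3,1,3) (3,1,4) (4,1,2) (4,1,3) (4,1,4) — 9.
grind=shift 2: (3,2,3) (3,2,4) (4,2,3) (4,2,4) — 4.
grind=shift 3: (4,3,4) — 1.
Summing: 9 + 4 + 1 = 14.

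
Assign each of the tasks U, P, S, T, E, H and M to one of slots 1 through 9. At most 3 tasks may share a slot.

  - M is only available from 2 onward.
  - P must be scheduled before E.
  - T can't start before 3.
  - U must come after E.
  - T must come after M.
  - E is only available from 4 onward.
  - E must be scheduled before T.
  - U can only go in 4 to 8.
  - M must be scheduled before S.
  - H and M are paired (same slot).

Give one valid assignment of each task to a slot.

M in 2; S in 3; U in 5; E in 4; T in 5; H in 2; P in 1

Checking: E(4) before T(5); M(2) before T(5); E(4) before U(5); P(1) before E(4); M(2) before S(3); H = M = 2; E=4 in [4,9]; M=2 in [2,9]; T=5 in [3,9]; U=5 in [4,8]; max 2 per slot (cap 3).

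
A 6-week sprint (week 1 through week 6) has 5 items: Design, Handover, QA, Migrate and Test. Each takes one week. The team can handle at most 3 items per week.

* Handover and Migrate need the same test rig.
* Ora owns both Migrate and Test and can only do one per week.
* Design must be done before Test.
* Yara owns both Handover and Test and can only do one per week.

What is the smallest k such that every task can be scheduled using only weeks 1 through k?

The precedence chain requires at least 2 distinct weeks.
With at most 3 per week and 5 tasks, at least 2 weeks are needed.
Could 2 weeks be enough, i.e. nothing placed later than week 2? No: Test must come after Design (at week 1 or later) → {week 2}; Migrate can't share with Test (week 2) → {week 1}; Handover can't share with Migrate (week 1) → {week 2}; Test can't share with Handover (week 2) → nothing is left.
So 2 weeks is not enough.
3 works (last occupied week: week 3): for example Test=week 2; Design=week 1; Handover=week 1; QA=week 1; Migrate=week 3.

3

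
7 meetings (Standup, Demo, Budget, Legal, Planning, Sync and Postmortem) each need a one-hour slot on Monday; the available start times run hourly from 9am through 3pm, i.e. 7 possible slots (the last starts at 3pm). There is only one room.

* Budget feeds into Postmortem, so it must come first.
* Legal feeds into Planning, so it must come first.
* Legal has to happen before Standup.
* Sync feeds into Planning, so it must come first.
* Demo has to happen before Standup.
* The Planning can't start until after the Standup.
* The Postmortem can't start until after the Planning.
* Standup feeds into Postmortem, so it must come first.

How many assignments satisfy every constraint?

Splitting on Standup: it can be 11am (6), 12pm (18), 1pm (24). Listing each branch's schedules as (Demo, Budget, Legal, Planning, Sync, Postmortem):
Standup=11am: (9am,12pm,10am,2pm,1pm,3pm) (9am,1pm,10am,2pm,12pm,3pm) (9am,2pm,10am,1pm,12pm,3pm) (10am,12pm,9am,2pm,1pm,3pm) (10am,1pm,9am,2pm,12pm,3pm) (10am,2pm,9am,1pm,12pm,3pm) — 6.
Standup=12pm: (9am,10am,11am,2pm,1pm,3pm) (9am,11am,10am,2pm,1pm,3pm) (9am,1pm,10am,2pm,11am,3pm) (9am,1pm,11am,2pm,10am,3pm) (9am,2pm,10am,1pm,11am,3pm) (9am,2pm,11am,1pm,10am,3pm) (10am,9am,11am,2pm,1pm,3pm) (10am,11am,9am,2pm,1pm,3pm) (10am,1pm,9am,2pm,11am,3pm) (10am,1pm,11am,2pm,9am,3pm) (10am,2pm,9am,1pm,11am,3pm) (10am,2pm,11am,1pm,9am,3pm) (11am,9am,10am,2pm,1pm,3pm) (11am,10am,9am,2pm,1pm,3pm) (11am,1pm,9am,2pm,10am,3pm) (11am,1pm,10am,2pm,9am,3pm) (11am,2pm,9am,1pm,10am,3pm) (11am,2pm,10am,1pm,9am,3pm) — 18.
Standup=1pm: (9am,10am,11am,2pm,12pm,3pm) (9am,10am,12pm,2pm,11am,3pm) (9am,11am,10am,2pm,12pm,3pm) (9am,11am,12pm,2pm,10am,3pm) (9am,12pm,10am,2pm,11am,3pm) (9am,12pm,11am,2pm,10am,3pm) (10am,9am,11am,2pm,12pm,3pm) (10am,9am,12pm,2pm,11am,3pm) (10am,11am,9am,2pm,12pm,3pm) (10am,11am,12pm,2pm,9am,3pm) (10am,12pm,9am,2pm,11am,3pm) (10am,12pm,11am,2pm,9am,3pm) (11am,9am,10am,2pm,12pm,3pm) (11am,9am,12pm,2pm,10am,3pm) (11am,10am,9am,2pm,12pm,3pm) (11am,10am,12pm,2pm,9am,3pm) (11am,12pm,9am,2pm,10am,3pm) (11am,12pm,10am,2pm,9am,3pm) (12pm,9am,10am,2pm,11am,3pm) (12pm,9am,11am,2pm,10am,3pm) (12pm,10am,9am,2pm,11am,3pm) (12pm,10am,11am,2pm,9am,3pm) (12pm,11am,9am,2pm,10am,3pm) (12pm,11am,10am,2pm,9am,3pm) — 24.
Summing: 6 + 18 + 24 = 48.

48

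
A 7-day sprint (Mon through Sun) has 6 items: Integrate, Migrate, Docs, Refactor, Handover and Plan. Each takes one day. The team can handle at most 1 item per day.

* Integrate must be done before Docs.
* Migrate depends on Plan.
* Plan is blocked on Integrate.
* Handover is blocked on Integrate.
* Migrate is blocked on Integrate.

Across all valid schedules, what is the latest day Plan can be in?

Sat

Precedence pushes Plan to at least Tue; downstream work caps Plan at Sat.
Plan at Sat is achievable: Plan -> Sat, Docs -> Tue, Refactor -> Thu, Migrate -> Sun, Handover -> Wed, Integrate -> Mon.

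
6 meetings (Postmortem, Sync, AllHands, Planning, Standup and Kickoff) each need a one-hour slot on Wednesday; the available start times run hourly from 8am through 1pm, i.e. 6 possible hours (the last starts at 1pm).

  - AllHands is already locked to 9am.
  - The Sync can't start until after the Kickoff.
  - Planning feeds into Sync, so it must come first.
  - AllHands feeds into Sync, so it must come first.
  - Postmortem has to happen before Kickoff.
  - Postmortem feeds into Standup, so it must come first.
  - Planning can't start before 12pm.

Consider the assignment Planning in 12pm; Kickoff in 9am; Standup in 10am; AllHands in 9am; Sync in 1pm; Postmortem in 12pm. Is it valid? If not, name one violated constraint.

No — it violates: Postmortem has to happen before Kickoff

Postmortem has to happen before Kickoff — violated.
Planning can't start before 12pm — holds.
AllHands is already locked to 9am — holds.
The Sync can't start until after the Kickoff — holds.
Planning feeds into Sync, so it must come first — holds.
Postmortem feeds into Standup, so it must come first — violated.
AllHands feeds into Sync, so it must come first — holds.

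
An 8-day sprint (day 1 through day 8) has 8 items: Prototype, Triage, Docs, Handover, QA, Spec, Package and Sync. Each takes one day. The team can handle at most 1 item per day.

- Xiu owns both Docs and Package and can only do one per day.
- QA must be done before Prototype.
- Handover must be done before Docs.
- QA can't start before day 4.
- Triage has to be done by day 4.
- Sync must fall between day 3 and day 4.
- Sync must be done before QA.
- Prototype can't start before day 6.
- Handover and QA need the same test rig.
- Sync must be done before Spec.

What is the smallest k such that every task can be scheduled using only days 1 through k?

The precedence chain requires at least 3 distinct days.
With at most 1 per day and 8 tasks, at least 8 days are needed.
Prototype can't be placed before day 6, so the schedule must run through at least day 6.
8 works (last occupied day: day 8): for example Package -> day 8; Spec -> day 7; Docs -> day 5; Prototype -> day 6; Handover -> day 2; Sync -> day 3; Triage -> day 1; QA -> day 4.

8 days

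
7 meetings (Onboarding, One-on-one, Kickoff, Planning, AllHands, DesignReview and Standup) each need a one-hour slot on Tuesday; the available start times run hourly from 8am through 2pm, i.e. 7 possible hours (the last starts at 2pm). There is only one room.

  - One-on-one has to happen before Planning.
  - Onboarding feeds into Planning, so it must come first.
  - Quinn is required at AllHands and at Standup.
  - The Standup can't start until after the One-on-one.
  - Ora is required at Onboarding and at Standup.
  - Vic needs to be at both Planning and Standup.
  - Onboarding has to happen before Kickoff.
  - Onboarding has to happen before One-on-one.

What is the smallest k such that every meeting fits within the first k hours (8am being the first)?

7

The precedence chain requires at least 3 distinct hours.
With at most 1 per hour and 7 meetings, at least 7 hours are needed.
7 works (last occupied hour: 2pm): for example One-on-one -> 9am; Standup -> 12pm; DesignReview -> 2pm; Onboarding -> 8am; Kickoff -> 11am; Planning -> 10am; AllHands -> 1pm.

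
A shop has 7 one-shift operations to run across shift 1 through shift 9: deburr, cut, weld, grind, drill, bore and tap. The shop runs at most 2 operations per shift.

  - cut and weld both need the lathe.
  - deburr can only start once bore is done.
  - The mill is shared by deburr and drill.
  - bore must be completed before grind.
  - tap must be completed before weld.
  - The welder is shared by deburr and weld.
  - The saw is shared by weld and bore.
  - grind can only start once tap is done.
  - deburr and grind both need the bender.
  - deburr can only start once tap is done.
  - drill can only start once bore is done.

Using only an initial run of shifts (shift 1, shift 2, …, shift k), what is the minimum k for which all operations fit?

The precedence chain requires at least 2 distinct shifts.
With at most 2 per shift and 7 operations, at least 4 shifts are needed.
4 works (last occupied shift: shift 4): for example drill -> shift 4; bore -> shift 1; tap -> shift 1; weld -> shift 3; deburr -> shift 2; grind -> shift 3; cut -> shift 2.

4 shifts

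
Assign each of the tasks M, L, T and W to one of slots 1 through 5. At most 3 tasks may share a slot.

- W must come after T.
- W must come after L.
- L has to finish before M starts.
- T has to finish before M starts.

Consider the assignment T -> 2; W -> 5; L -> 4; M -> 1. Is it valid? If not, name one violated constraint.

L has to finish before M starts — violated.
At most 3 tasks may share a slot — holds.
W must come after L — holds.
T has to finish before M starts — violated.
W must come after T — holds.

No. L has to finish before M starts is not satisfied.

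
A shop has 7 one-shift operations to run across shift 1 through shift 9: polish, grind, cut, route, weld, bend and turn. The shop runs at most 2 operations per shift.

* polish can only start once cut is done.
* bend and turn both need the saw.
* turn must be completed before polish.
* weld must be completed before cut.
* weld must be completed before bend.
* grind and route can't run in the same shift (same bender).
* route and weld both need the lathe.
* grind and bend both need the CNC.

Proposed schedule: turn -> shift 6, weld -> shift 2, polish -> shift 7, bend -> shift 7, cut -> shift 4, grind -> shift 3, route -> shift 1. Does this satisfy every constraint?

weld must be completed before cut — holds.
turn must be completed before polish — holds.
weld must be completed before bend — holds.
bend and turn both need the saw — holds.
grind and bend both need the CNC — holds.
polish can only start once cut is done — holds.
The shop runs at most 2 operations per shift — holds.
grind and route can't run in the same shift (same bender) — holds.
route and weld both need the lathe — holds.

Yes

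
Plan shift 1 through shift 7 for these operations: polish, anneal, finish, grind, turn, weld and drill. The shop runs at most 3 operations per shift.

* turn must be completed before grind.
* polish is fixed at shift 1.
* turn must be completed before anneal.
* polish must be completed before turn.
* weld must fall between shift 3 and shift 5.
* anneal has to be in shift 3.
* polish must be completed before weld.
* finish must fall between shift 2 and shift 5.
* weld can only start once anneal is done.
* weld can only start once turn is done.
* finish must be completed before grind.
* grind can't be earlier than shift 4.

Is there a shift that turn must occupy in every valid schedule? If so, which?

polish is fixed at shift 1 and must come before turn, so turn is at least shift 2.
anneal is fixed at shift 3 and must come after turn, so turn is at most shift 2.
So turn must be shift 2.

shift 2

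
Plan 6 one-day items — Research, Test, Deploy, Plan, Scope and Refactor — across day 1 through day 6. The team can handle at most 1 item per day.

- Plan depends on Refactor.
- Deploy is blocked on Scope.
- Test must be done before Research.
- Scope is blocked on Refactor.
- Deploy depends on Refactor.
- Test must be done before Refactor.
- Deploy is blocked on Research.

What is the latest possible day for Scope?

day 5

Precedence pushes Scope to at least day 3; downstream work caps Scope at day 5.
Scope at day 5 is achievable: Plan in day 4; Research in day 3; Refactor in day 2; Deploy in day 6; Scope in day 5; Test in day 1.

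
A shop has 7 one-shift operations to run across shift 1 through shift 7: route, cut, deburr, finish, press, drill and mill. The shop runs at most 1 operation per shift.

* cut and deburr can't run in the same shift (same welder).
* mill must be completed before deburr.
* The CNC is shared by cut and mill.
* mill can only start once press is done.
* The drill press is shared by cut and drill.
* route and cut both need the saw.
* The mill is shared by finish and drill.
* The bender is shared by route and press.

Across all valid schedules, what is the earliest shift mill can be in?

shift 2

Precedence pushes mill to at least shift 2; downstream work caps mill at shift 6.
mill at shift 2 is achievable: finish=shift 6; cut=shift 5; press=shift 1; drill=shift 7; route=shift 4; mill=shift 2; deburr=shift 3.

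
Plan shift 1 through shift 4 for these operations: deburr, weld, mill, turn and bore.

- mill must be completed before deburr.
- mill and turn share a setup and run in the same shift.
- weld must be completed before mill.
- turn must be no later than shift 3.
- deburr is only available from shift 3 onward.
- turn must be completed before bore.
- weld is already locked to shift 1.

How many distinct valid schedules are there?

5

Splitting on deburr: it can be shift 3 (2), shift 4 (3). Listing each branch's schedules as (weld, mill, turn, bore) by shift number:
deburr=shift 3: (1,2,2,3) (1,2,2,4) — 2.
deburr=shift 4: (1,2,2,3) (1,2,2,4) (1,3,3,4) — 3.
Summing: 2 + 3 = 5.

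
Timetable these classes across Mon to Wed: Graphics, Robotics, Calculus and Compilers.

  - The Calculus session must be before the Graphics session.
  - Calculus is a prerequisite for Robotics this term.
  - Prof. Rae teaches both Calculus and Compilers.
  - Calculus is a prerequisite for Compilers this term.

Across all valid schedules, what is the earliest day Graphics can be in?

Tue

Precedence pushes Graphics to at least Tue.
Graphics at Tue is achievable: Robotics -> Tue; Graphics -> Tue; Calculus -> Mon; Compilers -> Tue.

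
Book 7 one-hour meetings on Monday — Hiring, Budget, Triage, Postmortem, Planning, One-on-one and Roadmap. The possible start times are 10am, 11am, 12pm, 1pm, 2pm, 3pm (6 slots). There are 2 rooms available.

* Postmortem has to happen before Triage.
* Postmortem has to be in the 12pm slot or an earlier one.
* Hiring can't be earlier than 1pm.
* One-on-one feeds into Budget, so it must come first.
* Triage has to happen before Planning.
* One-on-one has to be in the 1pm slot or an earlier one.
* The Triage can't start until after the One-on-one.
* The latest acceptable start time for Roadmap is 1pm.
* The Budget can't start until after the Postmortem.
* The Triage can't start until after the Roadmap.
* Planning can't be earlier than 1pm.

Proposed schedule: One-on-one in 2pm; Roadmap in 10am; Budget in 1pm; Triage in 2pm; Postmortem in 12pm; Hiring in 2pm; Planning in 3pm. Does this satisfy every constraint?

Invalid. One-on-one has to be in the 1pm slot or an earlier one.

There are 2 rooms available — violated.
Triage has to happen before Planning — holds.
Postmortem has to be in the 12pm slot or an earlier one — holds.
Hiring can't be earlier than 1pm — holds.
The Budget can't start until after the Postmortem — holds.
The Triage can't start until after the One-on-one — violated.
Planning can't be earlier than 1pm — holds.
The latest acceptable start time for Roadmap is 1pm — holds.
Postmortem has to happen before Triage — holds.
The Triage can't start until after the Roadmap — holds.
One-on-one feeds into Budget, so it must come first — violated.
One-on-one has to be in the 1pm slot or an earlier one — violated.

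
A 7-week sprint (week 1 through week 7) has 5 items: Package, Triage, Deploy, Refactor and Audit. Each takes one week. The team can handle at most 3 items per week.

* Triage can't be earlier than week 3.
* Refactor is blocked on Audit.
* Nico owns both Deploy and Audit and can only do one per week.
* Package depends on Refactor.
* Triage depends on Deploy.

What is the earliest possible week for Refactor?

week 2

Precedence pushes Refactor to at least week 2; downstream work caps Refactor at week 6.
Refactor at week 2 is achievable: Deploy=week 2; Triage=week 3; Package=week 3; Refactor=week 2; Audit=week 1.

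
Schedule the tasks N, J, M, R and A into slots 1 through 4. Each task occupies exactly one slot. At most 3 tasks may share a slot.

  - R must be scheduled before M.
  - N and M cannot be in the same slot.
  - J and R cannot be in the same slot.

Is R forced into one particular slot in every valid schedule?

R can be 1 (e.g. J -> 2, A -> 1, M -> 2, N -> 1, R -> 1) or 2 (e.g. R=2, J=1, A=1, M=3, N=1).

No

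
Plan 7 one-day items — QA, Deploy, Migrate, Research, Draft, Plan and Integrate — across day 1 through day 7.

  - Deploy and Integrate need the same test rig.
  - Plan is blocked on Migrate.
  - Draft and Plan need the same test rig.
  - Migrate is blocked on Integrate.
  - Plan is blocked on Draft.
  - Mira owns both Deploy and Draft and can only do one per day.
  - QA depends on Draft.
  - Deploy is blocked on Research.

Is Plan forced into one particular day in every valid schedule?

No

Plan can be day 3 (e.g. Research in day 1; Deploy in day 2; Draft in day 1; Integrate in day 1; Plan in day 3; Migrate in day 2; QA in day 2) or day 4 (e.g. Deploy -> day 2; Plan -> day 4; QA -> day 2; Integrate -> day 1; Migrate -> day 2; Research -> day 1; Draft -> day 1).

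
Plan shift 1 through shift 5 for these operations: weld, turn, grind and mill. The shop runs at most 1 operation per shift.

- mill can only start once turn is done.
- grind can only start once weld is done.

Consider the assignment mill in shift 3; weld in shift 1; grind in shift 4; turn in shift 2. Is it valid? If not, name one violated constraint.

grind can only start once weld is done — holds.
The shop runs at most 1 operation per shift — holds.
mill can only start once turn is done — holds.

Yes, all constraints hold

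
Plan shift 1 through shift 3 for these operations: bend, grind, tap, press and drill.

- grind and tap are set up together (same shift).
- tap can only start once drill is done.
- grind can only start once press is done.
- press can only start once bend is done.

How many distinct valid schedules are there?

Enumerating: grind=shift 3; bend=shift 1; drill=shift 1; tap=shift 3; press=shift 2 | press=shift 2; drill=shift 2; grind=shift 3; tap=shift 3; bend=shift 1.

2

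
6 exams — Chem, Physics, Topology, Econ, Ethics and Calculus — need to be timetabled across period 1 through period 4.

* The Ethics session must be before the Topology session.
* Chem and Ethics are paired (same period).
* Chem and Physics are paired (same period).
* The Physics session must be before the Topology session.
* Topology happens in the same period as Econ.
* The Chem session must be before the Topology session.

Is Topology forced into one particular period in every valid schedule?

Topology can be period 2 (e.g. Econ in period 2, Chem in period 1, Topology in period 2, Calculus in period 1, Ethics in period 1, Physics in period 1) or period 3 (e.g. Chem=period 1, Physics=period 1, Ethics=period 1, Econ=period 3, Calculus=period 1, Topology=period 3).

No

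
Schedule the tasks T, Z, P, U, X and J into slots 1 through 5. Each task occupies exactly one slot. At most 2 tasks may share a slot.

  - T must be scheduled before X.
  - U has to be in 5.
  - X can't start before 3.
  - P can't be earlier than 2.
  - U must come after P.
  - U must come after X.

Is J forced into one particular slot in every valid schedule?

No

J can be 1 (e.g. U in 5; X in 3; J in 1; P in 2; T in 1; Z in 2) or 2 (e.g. Z=1, U=5, P=2, J=2, T=1, X=3).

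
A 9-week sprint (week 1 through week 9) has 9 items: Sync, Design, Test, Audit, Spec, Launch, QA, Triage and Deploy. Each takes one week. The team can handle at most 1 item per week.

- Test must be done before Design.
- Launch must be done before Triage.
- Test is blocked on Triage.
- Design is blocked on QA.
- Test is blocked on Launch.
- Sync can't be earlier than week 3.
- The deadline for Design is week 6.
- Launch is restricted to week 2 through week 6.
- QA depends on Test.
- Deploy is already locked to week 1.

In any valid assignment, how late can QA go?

Precedence pushes QA to at least week 5; downstream work caps QA at week 5.
QA at week 5 is achievable: Audit=week 8, Launch=week 2, Deploy=week 1, Triage=week 3, Sync=week 7, Test=week 4, QA=week 5, Design=week 6, Spec=week 9.

week 5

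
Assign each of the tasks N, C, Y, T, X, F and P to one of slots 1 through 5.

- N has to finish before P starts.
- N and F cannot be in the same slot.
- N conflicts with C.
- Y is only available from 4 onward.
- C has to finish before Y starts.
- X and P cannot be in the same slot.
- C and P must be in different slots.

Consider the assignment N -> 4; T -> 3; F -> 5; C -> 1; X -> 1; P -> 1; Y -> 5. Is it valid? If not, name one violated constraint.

C and P must be in different slots — violated.
N has to finish before P starts — violated.
N and F cannot be in the same slot — holds.
C has to finish before Y starts — holds.
N conflicts with C — holds.
X and P cannot be in the same slot — violated.
Y is only available from 4 onward — holds.

Invalid. X and P cannot be in the same slot.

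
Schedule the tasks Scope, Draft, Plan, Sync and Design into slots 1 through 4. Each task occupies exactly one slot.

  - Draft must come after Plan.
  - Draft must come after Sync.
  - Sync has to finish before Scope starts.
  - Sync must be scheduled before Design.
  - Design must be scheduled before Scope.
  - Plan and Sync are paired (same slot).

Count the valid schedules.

Splitting on Scope: it can be 3 (3), 4 (8). Listing each branch's schedules as (Draft, Plan, Sync, Design):
Scope=3: (2,1,1,2) (3,1,1,2) (4,1,1,2) — 3.
Scope=4: (2,1,1,2) (2,1,1,3) (3,1,1,2) (3,1,1,3) (3,2,2,3) (4,1,1,2) (4,1,1,3) (4,2,2,3) — 8.
Summing: 3 + 8 = 11.

11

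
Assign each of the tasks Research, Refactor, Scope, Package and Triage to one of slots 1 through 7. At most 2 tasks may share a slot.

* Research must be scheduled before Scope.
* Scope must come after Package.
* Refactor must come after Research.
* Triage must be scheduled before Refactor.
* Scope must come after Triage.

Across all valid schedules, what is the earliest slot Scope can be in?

3

Precedence pushes Scope to at least 2.
Scope at 3 is achievable: Scope=3, Triage=1, Package=2, Research=1, Refactor=2.
Nothing earlier works — the capacity limit rule out every slot before 3.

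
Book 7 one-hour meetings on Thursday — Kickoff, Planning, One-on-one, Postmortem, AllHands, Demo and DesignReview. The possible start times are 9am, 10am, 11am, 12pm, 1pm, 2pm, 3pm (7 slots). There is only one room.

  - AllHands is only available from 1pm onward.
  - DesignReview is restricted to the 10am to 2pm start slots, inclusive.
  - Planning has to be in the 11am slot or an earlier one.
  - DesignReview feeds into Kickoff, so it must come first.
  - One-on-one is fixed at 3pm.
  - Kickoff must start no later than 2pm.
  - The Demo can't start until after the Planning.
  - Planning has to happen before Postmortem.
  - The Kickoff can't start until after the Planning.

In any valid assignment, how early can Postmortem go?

Precedence pushes Postmortem to at least 10am.
Postmortem at 10am is achievable: One-on-one in 3pm; Postmortem in 10am; Demo in 2pm; DesignReview in 11am; AllHands in 1pm; Kickoff in 12pm; Planning in 9am.

10am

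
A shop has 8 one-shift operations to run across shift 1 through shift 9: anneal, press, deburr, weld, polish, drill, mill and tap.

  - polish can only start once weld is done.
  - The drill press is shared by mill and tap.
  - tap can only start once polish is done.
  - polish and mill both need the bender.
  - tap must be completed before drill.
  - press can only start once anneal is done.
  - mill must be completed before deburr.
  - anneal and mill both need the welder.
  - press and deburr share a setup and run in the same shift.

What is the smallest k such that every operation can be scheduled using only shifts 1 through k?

4

The precedence chain requires at least 4 distinct shifts.
4 works (last occupied shift: shift 4): for example anneal -> shift 2, mill -> shift 1, weld -> shift 1, deburr -> shift 3, drill -> shift 4, polish -> shift 2, tap -> shift 3, press -> shift 3.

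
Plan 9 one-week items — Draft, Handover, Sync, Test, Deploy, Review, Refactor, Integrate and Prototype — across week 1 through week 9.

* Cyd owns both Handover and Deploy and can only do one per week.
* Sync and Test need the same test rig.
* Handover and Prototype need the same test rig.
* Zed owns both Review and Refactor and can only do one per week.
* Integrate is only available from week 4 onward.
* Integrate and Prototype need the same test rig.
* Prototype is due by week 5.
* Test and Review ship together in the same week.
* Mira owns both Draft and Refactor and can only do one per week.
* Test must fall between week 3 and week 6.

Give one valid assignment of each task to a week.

Handover=week 2; Integrate=week 4; Deploy=week 1; Test=week 3; Draft=week 1; Review=week 3; Refactor=week 2; Sync=week 1; Prototype=week 1

Checking: Handover(week 2) != Deploy(week 1); Handover(week 2) != Prototype(week 1); Integrate(week 4) != Prototype(week 1); Sync(week 1) != Test(week 3); Draft(week 1) != Refactor(week 2); Review(week 3) != Refactor(week 2); Test = Review = week 3; Test=week 3 in [week 3,week 6]; Prototype=week 1 in [week 1,week 5]; Integrate=week 4 in [week 4,week 9].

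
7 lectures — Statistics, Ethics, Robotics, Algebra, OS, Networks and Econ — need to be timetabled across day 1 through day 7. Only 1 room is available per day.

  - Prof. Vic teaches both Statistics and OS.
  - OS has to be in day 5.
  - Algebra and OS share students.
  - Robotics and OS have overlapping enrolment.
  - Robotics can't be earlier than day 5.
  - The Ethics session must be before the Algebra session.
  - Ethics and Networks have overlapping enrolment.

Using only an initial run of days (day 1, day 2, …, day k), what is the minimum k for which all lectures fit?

7 days

The precedence chain requires at least 2 distinct days.
With at most 1 per day and 7 lectures, at least 7 days are needed.
Robotics can't be placed before day 5, so the schedule must run through at least day 5.
7 works (last occupied day: day 7): for example Robotics=day 6, Networks=day 4, Algebra=day 2, OS=day 5, Econ=day 7, Statistics=day 3, Ethics=day 1.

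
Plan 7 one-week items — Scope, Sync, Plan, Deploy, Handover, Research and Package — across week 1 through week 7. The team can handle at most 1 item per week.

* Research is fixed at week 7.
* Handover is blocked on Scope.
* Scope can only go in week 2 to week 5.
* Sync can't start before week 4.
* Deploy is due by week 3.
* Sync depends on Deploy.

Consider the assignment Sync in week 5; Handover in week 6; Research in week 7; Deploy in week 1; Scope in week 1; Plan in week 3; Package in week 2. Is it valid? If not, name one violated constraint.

No. Scope can only go in week 2 to week 5 is not satisfied.

Sync depends on Deploy — holds.
The team can handle at most 1 item per week — violated.
Sync can't start before week 4 — holds.
Scope can only go in week 2 to week 5 — violated.
Handover is blocked on Scope — holds.
Deploy is due by week 3 — holds.
Research is fixed at week 7 — holds.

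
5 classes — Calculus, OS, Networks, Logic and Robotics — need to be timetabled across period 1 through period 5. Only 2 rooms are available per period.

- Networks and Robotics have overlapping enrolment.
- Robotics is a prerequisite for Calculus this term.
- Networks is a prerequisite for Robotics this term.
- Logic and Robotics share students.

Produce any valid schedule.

Networks=period 1; Robotics=period 2; Calculus=period 3; OS=period 1; Logic=period 3

Checking: Robotics(period 2) before Calculus(period 3); Networks(period 1) before Robotics(period 2); Networks(period 1) != Robotics(period 2); Logic(period 3) != Robotics(period 2); max 2 per period (cap 2).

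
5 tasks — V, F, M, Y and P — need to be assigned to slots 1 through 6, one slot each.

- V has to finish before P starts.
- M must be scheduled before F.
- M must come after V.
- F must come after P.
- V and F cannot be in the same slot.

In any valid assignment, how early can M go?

Precedence pushes M to at least 2; downstream work caps M at 5.
M at 2 is achievable: V -> 1, M -> 2, Y -> 1, P -> 2, F -> 3.

2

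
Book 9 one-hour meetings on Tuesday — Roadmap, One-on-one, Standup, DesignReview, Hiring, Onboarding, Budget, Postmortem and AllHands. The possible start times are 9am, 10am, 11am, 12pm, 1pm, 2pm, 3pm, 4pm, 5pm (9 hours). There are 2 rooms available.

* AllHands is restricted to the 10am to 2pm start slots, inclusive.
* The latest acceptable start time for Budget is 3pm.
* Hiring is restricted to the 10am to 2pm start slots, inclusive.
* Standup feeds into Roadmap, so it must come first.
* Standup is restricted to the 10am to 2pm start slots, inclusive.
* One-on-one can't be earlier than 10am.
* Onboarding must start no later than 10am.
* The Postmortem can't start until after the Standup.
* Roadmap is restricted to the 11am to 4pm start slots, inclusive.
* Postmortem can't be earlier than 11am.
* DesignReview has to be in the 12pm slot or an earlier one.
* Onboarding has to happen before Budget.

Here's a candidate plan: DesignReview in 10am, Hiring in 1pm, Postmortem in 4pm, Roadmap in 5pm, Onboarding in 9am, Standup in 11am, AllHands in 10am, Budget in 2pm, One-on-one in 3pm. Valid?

No. Roadmap is restricted to the 11am to 4pm start slots, inclusive is not satisfied.

The Postmortem can't start until after the Standup — holds.
There are 2 rooms available — holds.
Standup feeds into Roadmap, so it must come first — holds.
Onboarding must start no later than 10am — holds.
Onboarding has to happen before Budget — holds.
One-on-one can't be earlier than 10am — holds.
Hiring is restricted to the 10am to 2pm start slots, inclusive — holds.
Roadmap is restricted to the 11am to 4pm start slots, inclusive — violated.
DesignReview has to be in the 12pm slot or an earlier one — holds.
Postmortem can't be earlier than 11am — holds.
Standup is restricted to the 10am to 2pm start slots, inclusive — holds.
The latest acceptable start time for Budget is 3pm — holds.
AllHands is restricted to the 10am to 2pm start slots, inclusive — holds.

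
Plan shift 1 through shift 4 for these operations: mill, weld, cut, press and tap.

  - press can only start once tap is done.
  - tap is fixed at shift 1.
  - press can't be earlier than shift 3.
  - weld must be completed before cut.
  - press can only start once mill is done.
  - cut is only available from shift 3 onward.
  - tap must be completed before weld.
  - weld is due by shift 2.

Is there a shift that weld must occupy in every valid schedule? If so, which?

Precedence pushes weld to at least shift 2; weld's own window allows nothing later than shift 2.
So weld is pinned to shift 2.

shift 2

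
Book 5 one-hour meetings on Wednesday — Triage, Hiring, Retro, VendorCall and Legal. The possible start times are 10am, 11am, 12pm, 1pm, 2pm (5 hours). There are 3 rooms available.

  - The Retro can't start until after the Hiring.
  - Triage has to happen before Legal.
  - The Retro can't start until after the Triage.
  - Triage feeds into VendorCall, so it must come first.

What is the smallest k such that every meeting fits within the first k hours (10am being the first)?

2 hours

The precedence chain requires at least 2 distinct hours.
With at most 3 per hour and 5 meetings, at least 2 hours are needed.
2 works (last occupied hour: 11am): for example Retro=11am; VendorCall=11am; Legal=11am; Hiring=10am; Triage=10am.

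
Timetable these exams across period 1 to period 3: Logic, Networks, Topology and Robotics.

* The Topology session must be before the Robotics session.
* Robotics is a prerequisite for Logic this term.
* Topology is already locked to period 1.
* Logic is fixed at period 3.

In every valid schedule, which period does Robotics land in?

period 2

Topology is fixed at period 1 and must come before Robotics, so Robotics is at least period 2.
Logic is fixed at period 3 and must come after Robotics, so Robotics is at most period 2.
So Robotics must be period 2.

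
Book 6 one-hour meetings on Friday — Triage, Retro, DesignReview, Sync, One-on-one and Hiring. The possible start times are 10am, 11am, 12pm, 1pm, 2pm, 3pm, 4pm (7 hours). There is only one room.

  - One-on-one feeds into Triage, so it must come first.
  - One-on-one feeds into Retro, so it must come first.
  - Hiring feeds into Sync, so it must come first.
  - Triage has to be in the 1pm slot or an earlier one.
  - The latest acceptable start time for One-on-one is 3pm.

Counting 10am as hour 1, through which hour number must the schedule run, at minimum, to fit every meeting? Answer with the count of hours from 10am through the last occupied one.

6 hours

The precedence chain requires at least 2 distinct hours.
With at most 1 per hour and 6 meetings, at least 6 hours are needed.
6 works (last occupied hour: 3pm): for example DesignReview in 3pm; Triage in 11am; Hiring in 1pm; One-on-one in 10am; Retro in 12pm; Sync in 2pm.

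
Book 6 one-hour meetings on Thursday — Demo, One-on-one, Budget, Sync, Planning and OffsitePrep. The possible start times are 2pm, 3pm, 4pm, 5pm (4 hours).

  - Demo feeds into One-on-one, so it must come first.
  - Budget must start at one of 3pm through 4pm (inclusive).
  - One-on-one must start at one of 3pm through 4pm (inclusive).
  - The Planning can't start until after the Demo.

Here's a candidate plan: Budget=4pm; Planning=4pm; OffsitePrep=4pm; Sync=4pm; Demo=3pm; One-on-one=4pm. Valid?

Demo feeds into One-on-one, so it must come first — holds.
Budget must start at one of 3pm through 4pm (inclusive) — holds.
The Planning can't start until after the Demo — holds.
One-on-one must start at one of 3pm through 4pm (inclusive) — holds.

Yes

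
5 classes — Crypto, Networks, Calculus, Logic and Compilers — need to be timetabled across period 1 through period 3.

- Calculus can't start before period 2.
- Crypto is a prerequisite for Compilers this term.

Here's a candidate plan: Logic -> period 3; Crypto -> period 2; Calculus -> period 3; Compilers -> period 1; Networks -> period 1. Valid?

Invalid. Crypto is a prerequisite for Compilers this term.

Crypto is a prerequisite for Compilers this term — violated.
Calculus can't start before period 2 — holds.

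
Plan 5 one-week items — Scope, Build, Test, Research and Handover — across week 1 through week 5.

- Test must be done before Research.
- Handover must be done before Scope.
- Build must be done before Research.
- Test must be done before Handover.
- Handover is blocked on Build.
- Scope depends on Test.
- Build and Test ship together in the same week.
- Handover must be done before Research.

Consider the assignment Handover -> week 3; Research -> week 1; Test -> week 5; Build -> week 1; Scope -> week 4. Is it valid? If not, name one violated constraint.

Test must be done before Research — violated.
Build must be done before Research — violated.
Scope depends on Test — violated.
Handover must be done before Research — violated.
Build and Test ship together in the same week — violated.
Handover is blocked on Build — holds.
Handover must be done before Scope — holds.
Test must be done before Handover — violated.

Invalid. Test must be done before Research.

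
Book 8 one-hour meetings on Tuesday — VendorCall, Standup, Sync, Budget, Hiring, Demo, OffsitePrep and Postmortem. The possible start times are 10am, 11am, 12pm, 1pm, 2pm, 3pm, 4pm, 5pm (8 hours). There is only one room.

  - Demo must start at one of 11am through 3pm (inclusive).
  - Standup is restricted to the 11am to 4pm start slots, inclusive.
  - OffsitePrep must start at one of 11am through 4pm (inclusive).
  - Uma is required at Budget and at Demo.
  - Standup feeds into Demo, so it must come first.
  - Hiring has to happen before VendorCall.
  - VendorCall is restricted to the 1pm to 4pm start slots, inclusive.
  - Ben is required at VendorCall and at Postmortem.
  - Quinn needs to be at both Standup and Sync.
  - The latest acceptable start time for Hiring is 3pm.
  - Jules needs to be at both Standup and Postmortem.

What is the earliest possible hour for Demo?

12pm

Demo is available from 11am; precedence pushes Demo to at least 12pm; Demo's own window allows nothing later than 3pm.
Demo at 12pm is achievable: VendorCall in 1pm, Standup in 11am, Postmortem in 5pm, Demo in 12pm, Sync in 3pm, Hiring in 10am, OffsitePrep in 2pm, Budget in 4pm.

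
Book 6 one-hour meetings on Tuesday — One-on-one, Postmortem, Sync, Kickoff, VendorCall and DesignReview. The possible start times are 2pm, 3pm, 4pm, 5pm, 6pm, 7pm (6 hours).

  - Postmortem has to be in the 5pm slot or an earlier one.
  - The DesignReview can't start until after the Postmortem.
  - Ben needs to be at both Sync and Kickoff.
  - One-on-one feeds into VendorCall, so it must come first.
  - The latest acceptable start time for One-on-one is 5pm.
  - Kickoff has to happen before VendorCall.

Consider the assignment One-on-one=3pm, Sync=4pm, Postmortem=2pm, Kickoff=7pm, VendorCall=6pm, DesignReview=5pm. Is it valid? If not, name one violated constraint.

No — it violates: Kickoff has to happen before VendorCall

Ben needs to be at both Sync and Kickoff — holds.
The latest acceptable start time for One-on-one is 5pm — holds.
The DesignReview can't start until after the Postmortem — holds.
One-on-one feeds into VendorCall, so it must come first — holds.
Kickoff has to happen before VendorCall — violated.
Postmortem has to be in the 5pm slot or an earlier one — holds.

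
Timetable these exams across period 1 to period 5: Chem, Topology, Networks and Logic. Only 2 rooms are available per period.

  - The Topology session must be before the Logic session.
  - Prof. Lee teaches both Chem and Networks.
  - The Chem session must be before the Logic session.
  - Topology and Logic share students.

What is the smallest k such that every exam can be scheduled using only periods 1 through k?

2 periods

The precedence chain requires at least 2 distinct periods.
With at most 2 per period and 4 exams, at least 2 periods are needed.
2 works (last occupied period: period 2): for example Logic in period 2; Chem in period 1; Topology in period 1; Networks in period 2.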